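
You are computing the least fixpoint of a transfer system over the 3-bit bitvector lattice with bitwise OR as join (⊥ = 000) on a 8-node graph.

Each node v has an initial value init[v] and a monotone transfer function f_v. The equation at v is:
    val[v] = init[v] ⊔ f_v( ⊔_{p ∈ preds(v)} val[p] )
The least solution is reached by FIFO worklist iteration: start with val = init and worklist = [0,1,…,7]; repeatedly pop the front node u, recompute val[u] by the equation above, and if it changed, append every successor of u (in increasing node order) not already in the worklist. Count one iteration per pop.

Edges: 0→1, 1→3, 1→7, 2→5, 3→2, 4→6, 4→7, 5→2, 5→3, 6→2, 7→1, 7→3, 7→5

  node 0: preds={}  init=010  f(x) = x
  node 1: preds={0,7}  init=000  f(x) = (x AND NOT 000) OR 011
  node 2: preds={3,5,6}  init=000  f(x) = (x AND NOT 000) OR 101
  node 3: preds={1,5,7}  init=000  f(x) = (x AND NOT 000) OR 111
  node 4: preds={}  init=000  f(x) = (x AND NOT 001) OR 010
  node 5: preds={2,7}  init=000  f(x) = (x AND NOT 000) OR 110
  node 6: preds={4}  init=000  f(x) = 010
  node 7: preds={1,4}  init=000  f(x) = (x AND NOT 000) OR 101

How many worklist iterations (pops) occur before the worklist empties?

Iteration log — 14 steps:
  step 1. node 0  ⊔preds=000  new=010  stable
  step 2. node 1  ⊔preds=010  new=011  old=000  +wl: 
  step 3. node 2  ⊔preds=000  new=101  old=000  +wl: 
  step 4. node 3  ⊔preds=011  new=111  old=000  +wl: 2
  step 5. node 4  ⊔preds=000  new=010  old=000  +wl: 
  step 6. node 5  ⊔preds=101  new=111  old=000  +wl: 3
  step 7. node 6  ⊔preds=010  new=010  old=000  +wl: 
  step 8. node 7  ⊔preds=011  new=111  old=000  +wl: 1,5
  step 9. node 2  ⊔preds=111  new=111  old=101  +wl: 
  step 10. node 3  ⊔preds=111  new=111  stable
  step 11. node 1  ⊔preds=111  new=111  old=011  +wl: 3,7
  step 12. node 5  ⊔preds=111  new=111  stable
  step 13. node 3  ⊔preds=111  new=111  stable
  step 14. node 7  ⊔preds=111  new=111  stable

Least fixpoint reached:
  node 0: 010
  node 1: 111
  node 2: 111
  node 3: 111
  node 4: 010
  node 5: 111
  node 6: 010
  node 7: 111

14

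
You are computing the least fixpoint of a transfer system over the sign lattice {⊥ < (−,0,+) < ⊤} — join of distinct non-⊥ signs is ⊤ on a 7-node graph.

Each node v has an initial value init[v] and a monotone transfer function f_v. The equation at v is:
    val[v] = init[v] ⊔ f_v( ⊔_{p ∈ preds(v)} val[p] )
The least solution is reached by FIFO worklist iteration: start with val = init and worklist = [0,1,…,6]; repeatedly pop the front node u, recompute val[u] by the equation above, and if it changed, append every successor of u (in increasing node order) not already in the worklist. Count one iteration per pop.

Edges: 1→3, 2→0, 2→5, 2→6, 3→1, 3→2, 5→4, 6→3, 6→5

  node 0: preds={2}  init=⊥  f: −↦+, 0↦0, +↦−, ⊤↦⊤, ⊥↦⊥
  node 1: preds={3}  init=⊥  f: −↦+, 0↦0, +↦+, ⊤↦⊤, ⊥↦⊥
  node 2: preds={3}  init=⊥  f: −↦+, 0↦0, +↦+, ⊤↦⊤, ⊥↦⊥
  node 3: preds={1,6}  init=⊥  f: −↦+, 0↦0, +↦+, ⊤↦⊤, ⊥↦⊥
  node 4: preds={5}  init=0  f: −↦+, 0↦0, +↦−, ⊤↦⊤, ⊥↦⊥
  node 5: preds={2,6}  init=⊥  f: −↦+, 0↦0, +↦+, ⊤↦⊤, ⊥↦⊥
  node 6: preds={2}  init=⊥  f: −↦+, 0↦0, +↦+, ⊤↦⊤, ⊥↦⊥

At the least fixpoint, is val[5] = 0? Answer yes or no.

Trace (7 dequeues):
  [1] u=0 | in ⊥ | out ⊥ | ==
  [2] u=1 | in ⊥ | out ⊥ | ==
  [3] u=2 | in ⊥ | out ⊥ | ==
  [4] u=3 | in ⊥ | out ⊥ | ==
  [5] u=4 | in ⊥ | out 0 | ==
  [6] u=5 | in ⊥ | out ⊥ | ==
  [7] u=6 | in ⊥ | out ⊥ | ==

Converged values:
  [0] ⊥
  [1] ⊥
  [2] ⊥
  [3] ⊥
  [4] 0
  [5] ⊥
  [6] ⊥

no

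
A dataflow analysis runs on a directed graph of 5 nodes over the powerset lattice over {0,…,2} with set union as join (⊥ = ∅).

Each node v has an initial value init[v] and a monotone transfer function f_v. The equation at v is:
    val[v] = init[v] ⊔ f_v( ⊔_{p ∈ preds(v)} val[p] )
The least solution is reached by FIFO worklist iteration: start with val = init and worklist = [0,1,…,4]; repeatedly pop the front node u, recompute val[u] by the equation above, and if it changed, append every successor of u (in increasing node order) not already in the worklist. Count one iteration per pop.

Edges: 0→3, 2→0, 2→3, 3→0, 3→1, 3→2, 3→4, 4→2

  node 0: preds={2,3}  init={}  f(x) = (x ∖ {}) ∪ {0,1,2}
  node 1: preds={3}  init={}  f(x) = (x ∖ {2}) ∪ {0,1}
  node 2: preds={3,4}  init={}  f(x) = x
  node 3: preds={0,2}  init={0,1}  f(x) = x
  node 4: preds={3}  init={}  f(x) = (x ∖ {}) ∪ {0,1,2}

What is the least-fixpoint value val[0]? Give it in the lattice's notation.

Iteration log — 10 steps:
  step 1. node 0  ⊔preds={0,1}  new={0,1,2}  old={}  +wl: 
  step 2. node 1  ⊔preds={0,1}  new={0,1}  old={}  +wl: 
  step 3. node 2  ⊔preds={0,1}  new={0,1}  old={}  +wl: 0
  step 4. node 3  ⊔preds={0,1,2}  new={0,1,2}  old={0,1}  +wl: 1,2
  step 5. node 4  ⊔preds={0,1,2}  new={0,1,2}  old={}  +wl: 
  step 6. node 0  ⊔preds={0,1,2}  new={0,1,2}  stable
  step 7. node 1  ⊔preds={0,1,2}  new={0,1}  stable
  step 8. node 2  ⊔preds={0,1,2}  new={0,1,2}  old={0,1}  +wl: 0,3
  step 9. node 0  ⊔preds={0,1,2}  new={0,1,2}  stable
  step 10. node 3  ⊔preds={0,1,2}  new={0,1,2}  stable

Least fixpoint reached:
  node 0: {0,1,2}
  node 1: {0,1}
  node 2: {0,1,2}
  node 3: {0,1,2}
  node 4: {0,1,2}

{0,1,2}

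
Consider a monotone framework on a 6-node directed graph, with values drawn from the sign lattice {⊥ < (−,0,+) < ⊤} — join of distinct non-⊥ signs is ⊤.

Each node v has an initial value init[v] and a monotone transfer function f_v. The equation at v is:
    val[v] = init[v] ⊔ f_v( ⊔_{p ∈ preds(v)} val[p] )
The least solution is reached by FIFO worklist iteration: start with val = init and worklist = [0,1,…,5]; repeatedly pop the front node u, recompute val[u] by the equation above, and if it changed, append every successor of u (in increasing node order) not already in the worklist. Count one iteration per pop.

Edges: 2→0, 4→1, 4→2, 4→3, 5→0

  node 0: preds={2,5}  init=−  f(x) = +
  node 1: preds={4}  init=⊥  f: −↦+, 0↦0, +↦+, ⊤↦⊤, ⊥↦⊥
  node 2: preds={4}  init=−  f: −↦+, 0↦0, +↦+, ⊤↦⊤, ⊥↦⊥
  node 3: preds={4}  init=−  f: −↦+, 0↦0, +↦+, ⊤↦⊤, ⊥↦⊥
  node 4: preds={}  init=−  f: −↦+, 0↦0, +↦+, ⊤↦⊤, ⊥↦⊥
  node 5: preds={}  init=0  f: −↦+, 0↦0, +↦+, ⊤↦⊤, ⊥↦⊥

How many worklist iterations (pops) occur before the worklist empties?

7

Iteration log — 7 steps:
  step 1. node 0  ⊔preds=⊤  new=⊤  old=−  +wl: 
  step 2. node 1  ⊔preds=−  new=+  old=⊥  +wl: 
  step 3. node 2  ⊔preds=−  new=⊤  old=−  +wl: 0
  step 4. node 3  ⊔preds=−  new=⊤  old=−  +wl: 
  step 5. node 4  ⊔preds=⊥  new=−  stable
  step 6. node 5  ⊔preds=⊥  new=0  stable
  step 7. node 0  ⊔preds=⊤  new=⊤  stable

Least fixpoint reached:
  node 0: ⊤
  node 1: +
  node 2: ⊤
  node 3: ⊤
  node 4: −
  node 5: 0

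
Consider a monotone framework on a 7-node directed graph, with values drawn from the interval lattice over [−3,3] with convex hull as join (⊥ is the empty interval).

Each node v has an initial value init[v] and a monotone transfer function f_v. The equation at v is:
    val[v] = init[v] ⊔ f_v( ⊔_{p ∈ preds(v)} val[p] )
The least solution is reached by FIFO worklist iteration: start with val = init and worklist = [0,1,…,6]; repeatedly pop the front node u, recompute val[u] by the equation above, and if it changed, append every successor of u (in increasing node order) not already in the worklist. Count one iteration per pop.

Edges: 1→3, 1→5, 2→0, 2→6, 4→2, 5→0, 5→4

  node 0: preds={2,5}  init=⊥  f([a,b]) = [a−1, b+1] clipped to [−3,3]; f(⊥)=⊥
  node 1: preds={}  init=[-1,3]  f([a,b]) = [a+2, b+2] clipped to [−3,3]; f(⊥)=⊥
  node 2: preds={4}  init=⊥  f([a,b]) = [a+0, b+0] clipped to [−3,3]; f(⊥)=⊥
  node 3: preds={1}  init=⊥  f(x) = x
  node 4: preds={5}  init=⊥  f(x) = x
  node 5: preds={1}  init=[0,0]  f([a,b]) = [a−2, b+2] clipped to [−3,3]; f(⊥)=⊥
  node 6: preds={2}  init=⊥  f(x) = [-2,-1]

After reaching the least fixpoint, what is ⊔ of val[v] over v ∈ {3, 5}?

[-3,3]

Iteration log — 14 steps:
  step 1. node 0  ⊔preds=[0,0]  new=[-1,1]  old=⊥  +wl: 
  step 2. node 1  ⊔preds=⊥  new=[-1,3]  stable
  step 3. node 2  ⊔preds=⊥  new=⊥  stable
  step 4. node 3  ⊔preds=[-1,3]  new=[-1,3]  old=⊥  +wl: 
  step 5. node 4  ⊔preds=[0,0]  new=[0,0]  old=⊥  +wl: 2
  step 6. node 5  ⊔preds=[-1,3]  new=[-3,3]  old=[0,0]  +wl: 0,4
  step 7. node 6  ⊔preds=⊥  new=[-2,-1]  old=⊥  +wl: 
  step 8. node 2  ⊔preds=[0,0]  new=[0,0]  old=⊥  +wl: 6
  step 9. node 0  ⊔preds=[-3,3]  new=[-3,3]  old=[-1,1]  +wl: 
  step 10. node 4  ⊔preds=[-3,3]  new=[-3,3]  old=[0,0]  +wl: 2
  step 11. node 6  ⊔preds=[0,0]  new=[-2,-1]  stable
  step 12. node 2  ⊔preds=[-3,3]  new=[-3,3]  old=[0,0]  +wl: 0,6
  step 13. node 0  ⊔preds=[-3,3]  new=[-3,3]  stable
  step 14. node 6  ⊔preds=[-3,3]  new=[-2,-1]  stable

Least fixpoint reached:
  node 0: [-3,3]
  node 1: [-1,3]
  node 2: [-3,3]
  node 3: [-1,3]
  node 4: [-3,3]
  node 5: [-3,3]
  node 6: [-2,-1]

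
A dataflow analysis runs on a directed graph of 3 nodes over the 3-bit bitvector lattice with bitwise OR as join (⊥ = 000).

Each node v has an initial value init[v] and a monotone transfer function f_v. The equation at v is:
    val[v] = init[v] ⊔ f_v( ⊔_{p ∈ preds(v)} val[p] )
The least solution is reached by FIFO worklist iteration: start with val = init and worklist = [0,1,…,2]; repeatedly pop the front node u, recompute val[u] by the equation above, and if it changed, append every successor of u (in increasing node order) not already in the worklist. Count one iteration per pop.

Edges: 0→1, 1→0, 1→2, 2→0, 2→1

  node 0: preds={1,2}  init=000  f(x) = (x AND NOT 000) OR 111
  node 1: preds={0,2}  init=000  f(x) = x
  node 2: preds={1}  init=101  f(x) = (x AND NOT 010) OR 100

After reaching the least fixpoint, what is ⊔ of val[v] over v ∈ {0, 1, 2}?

Trace (4 dequeues):
  [1] u=0 | in 101 | out 111 | prev 000 | push {}
  [2] u=1 | in 111 | out 111 | prev 000 | push {0}
  [3] u=2 | in 111 | out 101 | ==
  [4] u=0 | in 111 | out 111 | ==

Converged values:
  [0] 111
  [1] 111
  [2] 101

111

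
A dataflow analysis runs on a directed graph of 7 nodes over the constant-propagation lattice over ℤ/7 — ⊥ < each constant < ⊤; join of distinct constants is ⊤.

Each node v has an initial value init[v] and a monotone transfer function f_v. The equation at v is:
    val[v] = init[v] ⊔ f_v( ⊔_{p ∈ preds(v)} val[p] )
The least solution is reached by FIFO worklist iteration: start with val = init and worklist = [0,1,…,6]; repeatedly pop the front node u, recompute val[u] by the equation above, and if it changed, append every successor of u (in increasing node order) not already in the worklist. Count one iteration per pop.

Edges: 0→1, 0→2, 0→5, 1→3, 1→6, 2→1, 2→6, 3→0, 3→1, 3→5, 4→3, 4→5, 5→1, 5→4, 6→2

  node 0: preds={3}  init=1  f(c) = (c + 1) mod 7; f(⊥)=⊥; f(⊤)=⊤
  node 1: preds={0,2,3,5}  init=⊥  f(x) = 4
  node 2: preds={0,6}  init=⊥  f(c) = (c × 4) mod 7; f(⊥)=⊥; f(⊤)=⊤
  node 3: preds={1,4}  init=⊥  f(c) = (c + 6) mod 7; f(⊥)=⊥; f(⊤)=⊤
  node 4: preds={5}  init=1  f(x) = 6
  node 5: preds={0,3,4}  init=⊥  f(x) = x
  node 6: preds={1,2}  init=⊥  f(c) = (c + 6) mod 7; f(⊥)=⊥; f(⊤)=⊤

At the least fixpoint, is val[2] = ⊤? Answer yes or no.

yes

Worklist (16 pops):
  #1 pop 0: in=⊥ → 1 (no change)
  #2 pop 1: in=1 → 4 (was ⊥); enqueue []
  #3 pop 2: in=1 → 4 (was ⊥); enqueue [1]
  #4 pop 3: in=⊤ → ⊤ (was ⊥); enqueue [0]
  #5 pop 4: in=⊥ → ⊤ (was 1); enqueue [3]
  #6 pop 5: in=⊤ → ⊤ (was ⊥); enqueue [4]
  #7 pop 6: in=4 → 3 (was ⊥); enqueue [2]
  #8 pop 1: in=⊤ → 4 (no change)
  #9 pop 0: in=⊤ → ⊤ (was 1); enqueue [1,5]
  #10 pop 3: in=⊤ → ⊤ (no change)
  #11 pop 4: in=⊤ → ⊤ (no change)
  #12 pop 2: in=⊤ → ⊤ (was 4); enqueue [6]
  #13 pop 1: in=⊤ → 4 (no change)
  #14 pop 5: in=⊤ → ⊤ (no change)
  #15 pop 6: in=⊤ → ⊤ (was 3); enqueue [2]
  #16 pop 2: in=⊤ → ⊤ (no change)

Fixpoint:
  val[0] = ⊤
  val[1] = 4
  val[2] = ⊤
  val[3] = ⊤
  val[4] = ⊤
  val[5] = ⊤
  val[6] = ⊤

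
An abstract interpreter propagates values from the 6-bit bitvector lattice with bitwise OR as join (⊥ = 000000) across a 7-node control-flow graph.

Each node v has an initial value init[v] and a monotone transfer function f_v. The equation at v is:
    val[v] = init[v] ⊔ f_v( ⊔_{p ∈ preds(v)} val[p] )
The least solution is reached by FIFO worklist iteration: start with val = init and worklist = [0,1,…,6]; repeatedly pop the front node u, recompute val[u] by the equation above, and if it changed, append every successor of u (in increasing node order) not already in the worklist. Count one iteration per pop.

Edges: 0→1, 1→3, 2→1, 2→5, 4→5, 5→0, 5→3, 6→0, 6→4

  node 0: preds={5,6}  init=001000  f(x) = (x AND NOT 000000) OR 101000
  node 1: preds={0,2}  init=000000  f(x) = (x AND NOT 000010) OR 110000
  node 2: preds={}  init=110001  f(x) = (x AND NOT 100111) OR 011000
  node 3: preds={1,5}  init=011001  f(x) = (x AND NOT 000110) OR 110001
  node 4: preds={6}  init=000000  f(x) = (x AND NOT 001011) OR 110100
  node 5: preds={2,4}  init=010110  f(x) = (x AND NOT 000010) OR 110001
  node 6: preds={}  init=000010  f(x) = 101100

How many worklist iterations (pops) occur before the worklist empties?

Trace (12 dequeues):
  [1] u=0 | in 010110 | out 111110 | prev 001000 | push {}
  [2] u=1 | in 111111 | out 111101 | prev 000000 | push {}
  [3] u=2 | in 000000 | out 111001 | prev 110001 | push {1}
  [4] u=3 | in 111111 | out 111001 | prev 011001 | push {}
  [5] u=4 | in 000010 | out 110100 | prev 000000 | push {}
  [6] u=5 | in 111101 | out 111111 | prev 010110 | push {0,3}
  [7] u=6 | in 000000 | out 101110 | prev 000010 | push {4}
  [8] u=1 | in 111111 | out 111101 | ==
  [9] u=0 | in 111111 | out 111111 | prev 111110 | push {1}
  [10] u=3 | in 111111 | out 111001 | ==
  [11] u=4 | in 101110 | out 110100 | ==
  [12] u=1 | in 111111 | out 111101 | ==

Converged values:
  [0] 111111
  [1] 111101
  [2] 111001
  [3] 111001
  [4] 110100
  [5] 111111
  [6] 101110

12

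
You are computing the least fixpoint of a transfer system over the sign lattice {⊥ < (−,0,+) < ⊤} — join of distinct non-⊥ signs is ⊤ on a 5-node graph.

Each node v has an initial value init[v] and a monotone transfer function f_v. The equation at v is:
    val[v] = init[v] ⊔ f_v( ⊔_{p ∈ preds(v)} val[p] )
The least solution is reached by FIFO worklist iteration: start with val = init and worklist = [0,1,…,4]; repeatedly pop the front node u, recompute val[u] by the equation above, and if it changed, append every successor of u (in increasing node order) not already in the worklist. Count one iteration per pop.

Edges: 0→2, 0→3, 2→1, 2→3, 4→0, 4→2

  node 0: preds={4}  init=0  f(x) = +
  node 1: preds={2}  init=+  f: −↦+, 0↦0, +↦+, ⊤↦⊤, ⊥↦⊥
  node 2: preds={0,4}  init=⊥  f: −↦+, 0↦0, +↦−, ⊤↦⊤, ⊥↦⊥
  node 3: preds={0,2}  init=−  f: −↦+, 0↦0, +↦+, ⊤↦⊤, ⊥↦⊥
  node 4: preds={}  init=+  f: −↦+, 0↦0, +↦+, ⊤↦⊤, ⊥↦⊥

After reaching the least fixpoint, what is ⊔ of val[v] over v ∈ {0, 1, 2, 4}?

⊤

Iteration log — 6 steps:
  step 1. node 0  ⊔preds=+  new=⊤  old=0  +wl: 
  step 2. node 1  ⊔preds=⊥  new=+  stable
  step 3. node 2  ⊔preds=⊤  new=⊤  old=⊥  +wl: 1
  step 4. node 3  ⊔preds=⊤  new=⊤  old=−  +wl: 
  step 5. node 4  ⊔preds=⊥  new=+  stable
  step 6. node 1  ⊔preds=⊤  new=⊤  old=+  +wl: 

Least fixpoint reached:
  node 0: ⊤
  node 1: ⊤
  node 2: ⊤
  node 3: ⊤
  node 4: +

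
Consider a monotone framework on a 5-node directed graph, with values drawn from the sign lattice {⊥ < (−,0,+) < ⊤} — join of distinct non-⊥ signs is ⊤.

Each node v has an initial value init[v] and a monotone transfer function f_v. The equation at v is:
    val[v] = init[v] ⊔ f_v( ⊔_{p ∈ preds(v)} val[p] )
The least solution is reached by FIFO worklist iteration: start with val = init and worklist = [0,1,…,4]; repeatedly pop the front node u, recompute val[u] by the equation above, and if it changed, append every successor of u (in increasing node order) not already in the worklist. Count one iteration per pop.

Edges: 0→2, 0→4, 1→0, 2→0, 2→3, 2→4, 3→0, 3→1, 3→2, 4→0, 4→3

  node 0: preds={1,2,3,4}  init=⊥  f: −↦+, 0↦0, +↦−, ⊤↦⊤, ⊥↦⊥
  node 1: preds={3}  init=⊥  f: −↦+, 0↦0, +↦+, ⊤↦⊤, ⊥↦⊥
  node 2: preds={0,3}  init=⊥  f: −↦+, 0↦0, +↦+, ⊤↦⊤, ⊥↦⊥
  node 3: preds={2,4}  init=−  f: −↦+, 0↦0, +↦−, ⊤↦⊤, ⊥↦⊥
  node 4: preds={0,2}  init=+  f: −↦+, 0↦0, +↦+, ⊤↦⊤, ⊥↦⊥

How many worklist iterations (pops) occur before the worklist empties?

Iteration log — 10 steps:
  step 1. node 0  ⊔preds=⊤  new=⊤  old=⊥  +wl: 
  step 2. node 1  ⊔preds=−  new=+  old=⊥  +wl: 0
  step 3. node 2  ⊔preds=⊤  new=⊤  old=⊥  +wl: 
  step 4. node 3  ⊔preds=⊤  new=⊤  old=−  +wl: 1,2
  step 5. node 4  ⊔preds=⊤  new=⊤  old=+  +wl: 3
  step 6. node 0  ⊔preds=⊤  new=⊤  stable
  step 7. node 1  ⊔preds=⊤  new=⊤  old=+  +wl: 0
  step 8. node 2  ⊔preds=⊤  new=⊤  stable
  step 9. node 3  ⊔preds=⊤  new=⊤  stable
  step 10. node 0  ⊔preds=⊤  new=⊤  stable

Least fixpoint reached:
  node 0: ⊤
  node 1: ⊤
  node 2: ⊤
  node 3: ⊤
  node 4: ⊤

10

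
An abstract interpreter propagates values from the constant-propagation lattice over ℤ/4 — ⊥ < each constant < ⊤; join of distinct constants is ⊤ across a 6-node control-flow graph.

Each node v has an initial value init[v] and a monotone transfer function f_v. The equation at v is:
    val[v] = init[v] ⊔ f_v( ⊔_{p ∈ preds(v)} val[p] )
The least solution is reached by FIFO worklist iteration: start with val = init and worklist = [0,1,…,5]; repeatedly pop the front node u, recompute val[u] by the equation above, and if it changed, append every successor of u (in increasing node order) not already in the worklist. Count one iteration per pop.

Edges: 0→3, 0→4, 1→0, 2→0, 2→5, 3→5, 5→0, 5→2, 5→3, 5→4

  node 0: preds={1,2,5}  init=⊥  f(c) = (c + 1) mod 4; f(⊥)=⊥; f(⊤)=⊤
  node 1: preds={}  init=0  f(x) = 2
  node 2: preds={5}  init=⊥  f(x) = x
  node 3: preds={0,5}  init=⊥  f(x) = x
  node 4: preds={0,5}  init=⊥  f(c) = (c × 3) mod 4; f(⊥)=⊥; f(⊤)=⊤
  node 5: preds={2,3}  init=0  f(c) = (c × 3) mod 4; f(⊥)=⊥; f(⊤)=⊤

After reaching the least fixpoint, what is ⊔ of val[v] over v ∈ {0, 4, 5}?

⊤

Worklist (12 pops):
  #1 pop 0: in=0 → 1 (was ⊥); enqueue []
  #2 pop 1: in=⊥ → ⊤ (was 0); enqueue [0]
  #3 pop 2: in=0 → 0 (was ⊥); enqueue []
  #4 pop 3: in=⊤ → ⊤ (was ⊥); enqueue []
  #5 pop 4: in=⊤ → ⊤ (was ⊥); enqueue []
  #6 pop 5: in=⊤ → ⊤ (was 0); enqueue [2,3,4]
  #7 pop 0: in=⊤ → ⊤ (was 1); enqueue []
  #8 pop 2: in=⊤ → ⊤ (was 0); enqueue [0,5]
  #9 pop 3: in=⊤ → ⊤ (no change)
  #10 pop 4: in=⊤ → ⊤ (no change)
  #11 pop 0: in=⊤ → ⊤ (no change)
  #12 pop 5: in=⊤ → ⊤ (no change)

Fixpoint:
  val[0] = ⊤
  val[1] = ⊤
  val[2] = ⊤
  val[3] = ⊤
  val[4] = ⊤
  val[5] = ⊤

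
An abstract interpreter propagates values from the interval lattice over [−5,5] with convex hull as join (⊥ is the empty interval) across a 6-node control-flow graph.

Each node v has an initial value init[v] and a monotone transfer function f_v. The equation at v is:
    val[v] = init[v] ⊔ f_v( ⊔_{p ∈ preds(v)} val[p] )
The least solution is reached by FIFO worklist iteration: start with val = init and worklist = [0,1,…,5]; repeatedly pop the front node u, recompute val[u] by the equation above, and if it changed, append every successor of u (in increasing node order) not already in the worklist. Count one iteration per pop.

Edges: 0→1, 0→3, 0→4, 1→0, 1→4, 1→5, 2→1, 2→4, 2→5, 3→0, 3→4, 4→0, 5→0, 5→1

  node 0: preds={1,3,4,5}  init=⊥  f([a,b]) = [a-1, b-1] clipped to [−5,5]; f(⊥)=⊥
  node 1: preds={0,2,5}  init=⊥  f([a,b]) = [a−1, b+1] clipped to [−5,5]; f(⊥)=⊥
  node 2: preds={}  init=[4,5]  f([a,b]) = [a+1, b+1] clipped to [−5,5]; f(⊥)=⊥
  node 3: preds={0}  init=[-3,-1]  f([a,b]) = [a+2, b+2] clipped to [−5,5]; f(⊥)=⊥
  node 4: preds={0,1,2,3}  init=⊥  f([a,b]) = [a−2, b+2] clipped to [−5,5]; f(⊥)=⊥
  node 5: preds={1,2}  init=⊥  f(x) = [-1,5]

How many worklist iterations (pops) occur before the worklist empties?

Worklist (11 pops):
  #1 pop 0: in=[-3,-1] → [-4,-2] (was ⊥); enqueue []
  #2 pop 1: in=[-4,5] → [-5,5] (was ⊥); enqueue [0]
  #3 pop 2: in=⊥ → [4,5] (no change)
  #4 pop 3: in=[-4,-2] → [-3,0] (was [-3,-1]); enqueue []
  #5 pop 4: in=[-5,5] → [-5,5] (was ⊥); enqueue []
  #6 pop 5: in=[-5,5] → [-1,5] (was ⊥); enqueue [1]
  #7 pop 0: in=[-5,5] → [-5,4] (was [-4,-2]); enqueue [3,4]
  #8 pop 1: in=[-5,5] → [-5,5] (no change)
  #9 pop 3: in=[-5,4] → [-3,5] (was [-3,0]); enqueue [0]
  #10 pop 4: in=[-5,5] → [-5,5] (no change)
  #11 pop 0: in=[-5,5] → [-5,4] (no change)

Fixpoint:
  val[0] = [-5,4]
  val[1] = [-5,5]
  val[2] = [4,5]
  val[3] = [-3,5]
  val[4] = [-5,5]
  val[5] = [-1,5]

11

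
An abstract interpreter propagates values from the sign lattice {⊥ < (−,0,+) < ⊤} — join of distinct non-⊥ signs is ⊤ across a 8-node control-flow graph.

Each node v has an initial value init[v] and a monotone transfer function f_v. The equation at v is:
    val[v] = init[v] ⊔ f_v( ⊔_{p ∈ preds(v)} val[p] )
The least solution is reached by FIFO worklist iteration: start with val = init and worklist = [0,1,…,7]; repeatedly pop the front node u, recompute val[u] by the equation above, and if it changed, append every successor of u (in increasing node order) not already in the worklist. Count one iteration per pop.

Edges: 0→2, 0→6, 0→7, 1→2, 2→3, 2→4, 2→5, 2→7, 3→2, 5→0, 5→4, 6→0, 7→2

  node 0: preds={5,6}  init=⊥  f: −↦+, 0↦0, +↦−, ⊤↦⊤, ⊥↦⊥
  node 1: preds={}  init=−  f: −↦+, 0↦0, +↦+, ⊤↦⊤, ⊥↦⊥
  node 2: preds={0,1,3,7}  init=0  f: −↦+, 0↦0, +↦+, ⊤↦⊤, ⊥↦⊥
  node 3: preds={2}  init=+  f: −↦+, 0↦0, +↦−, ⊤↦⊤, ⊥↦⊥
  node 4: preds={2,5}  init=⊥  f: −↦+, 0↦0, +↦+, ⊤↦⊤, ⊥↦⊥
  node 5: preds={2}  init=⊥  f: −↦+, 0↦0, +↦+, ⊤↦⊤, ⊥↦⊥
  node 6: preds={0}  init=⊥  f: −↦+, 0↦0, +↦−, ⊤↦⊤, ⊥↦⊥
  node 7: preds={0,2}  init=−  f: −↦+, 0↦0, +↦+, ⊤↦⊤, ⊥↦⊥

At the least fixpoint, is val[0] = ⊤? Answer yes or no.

yes

Worklist (15 pops):
  #1 pop 0: in=⊥ → ⊥ (no change)
  #2 pop 1: in=⊥ → − (no change)
  #3 pop 2: in=⊤ → ⊤ (was 0); enqueue []
  #4 pop 3: in=⊤ → ⊤ (was +); enqueue [2]
  #5 pop 4: in=⊤ → ⊤ (was ⊥); enqueue []
  #6 pop 5: in=⊤ → ⊤ (was ⊥); enqueue [0,4]
  #7 pop 6: in=⊥ → ⊥ (no change)
  #8 pop 7: in=⊤ → ⊤ (was −); enqueue []
  #9 pop 2: in=⊤ → ⊤ (no change)
  #10 pop 0: in=⊤ → ⊤ (was ⊥); enqueue [2,6,7]
  #11 pop 4: in=⊤ → ⊤ (no change)
  #12 pop 2: in=⊤ → ⊤ (no change)
  #13 pop 6: in=⊤ → ⊤ (was ⊥); enqueue [0]
  #14 pop 7: in=⊤ → ⊤ (no change)
  #15 pop 0: in=⊤ → ⊤ (no change)

Fixpoint:
  val[0] = ⊤
  val[1] = −
  val[2] = ⊤
  val[3] = ⊤
  val[4] = ⊤
  val[5] = ⊤
  val[6] = ⊤
  val[7] = ⊤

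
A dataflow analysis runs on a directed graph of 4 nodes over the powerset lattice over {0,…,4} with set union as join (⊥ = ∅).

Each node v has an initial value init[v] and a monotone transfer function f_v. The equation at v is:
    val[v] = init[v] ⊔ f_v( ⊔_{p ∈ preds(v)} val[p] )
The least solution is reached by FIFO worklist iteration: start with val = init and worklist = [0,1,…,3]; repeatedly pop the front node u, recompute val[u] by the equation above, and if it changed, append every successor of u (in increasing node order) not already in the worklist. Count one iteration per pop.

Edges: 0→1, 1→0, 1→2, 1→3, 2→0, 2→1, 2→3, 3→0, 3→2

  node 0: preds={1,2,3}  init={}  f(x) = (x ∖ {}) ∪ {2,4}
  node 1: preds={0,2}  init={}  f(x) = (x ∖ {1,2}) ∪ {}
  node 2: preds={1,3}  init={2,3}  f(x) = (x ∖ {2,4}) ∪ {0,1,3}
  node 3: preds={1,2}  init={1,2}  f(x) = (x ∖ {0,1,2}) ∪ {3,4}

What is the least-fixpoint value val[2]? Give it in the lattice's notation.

Worklist (9 pops):
  #1 pop 0: in={1,2,3} → {1,2,3,4} (was {}); enqueue []
  #2 pop 1: in={1,2,3,4} → {3,4} (was {}); enqueue [0]
  #3 pop 2: in={1,2,3,4} → {0,1,2,3} (was {2,3}); enqueue [1]
  #4 pop 3: in={0,1,2,3,4} → {1,2,3,4} (was {1,2}); enqueue [2]
  #5 pop 0: in={0,1,2,3,4} → {0,1,2,3,4} (was {1,2,3,4}); enqueue []
  #6 pop 1: in={0,1,2,3,4} → {0,3,4} (was {3,4}); enqueue [0,3]
  #7 pop 2: in={0,1,2,3,4} → {0,1,2,3} (no change)
  #8 pop 0: in={0,1,2,3,4} → {0,1,2,3,4} (no change)
  #9 pop 3: in={0,1,2,3,4} → {1,2,3,4} (no change)

Fixpoint:
  val[0] = {0,1,2,3,4}
  val[1] = {0,3,4}
  val[2] = {0,1,2,3}
  val[3] = {1,2,3,4}

{0,1,2,3}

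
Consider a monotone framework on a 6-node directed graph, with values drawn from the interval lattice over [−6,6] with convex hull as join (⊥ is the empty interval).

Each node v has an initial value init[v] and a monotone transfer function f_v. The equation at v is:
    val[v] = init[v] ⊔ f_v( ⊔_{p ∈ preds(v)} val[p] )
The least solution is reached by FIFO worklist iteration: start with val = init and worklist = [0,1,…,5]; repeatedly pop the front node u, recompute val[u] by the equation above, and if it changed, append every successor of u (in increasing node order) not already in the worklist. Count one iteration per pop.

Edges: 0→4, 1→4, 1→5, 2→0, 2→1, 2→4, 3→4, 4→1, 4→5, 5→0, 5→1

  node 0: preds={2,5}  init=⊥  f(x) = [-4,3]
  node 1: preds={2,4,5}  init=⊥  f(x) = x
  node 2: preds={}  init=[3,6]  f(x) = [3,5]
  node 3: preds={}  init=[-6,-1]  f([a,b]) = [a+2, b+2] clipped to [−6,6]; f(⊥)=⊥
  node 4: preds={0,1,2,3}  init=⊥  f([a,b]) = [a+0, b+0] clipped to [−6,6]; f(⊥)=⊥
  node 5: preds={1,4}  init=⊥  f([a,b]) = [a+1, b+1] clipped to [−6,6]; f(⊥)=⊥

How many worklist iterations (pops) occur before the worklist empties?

Worklist (10 pops):
  #1 pop 0: in=[3,6] → [-4,3] (was ⊥); enqueue []
  #2 pop 1: in=[3,6] → [3,6] (was ⊥); enqueue []
  #3 pop 2: in=⊥ → [3,6] (no change)
  #4 pop 3: in=⊥ → [-6,-1] (no change)
  #5 pop 4: in=[-6,6] → [-6,6] (was ⊥); enqueue [1]
  #6 pop 5: in=[-6,6] → [-5,6] (was ⊥); enqueue [0]
  #7 pop 1: in=[-6,6] → [-6,6] (was [3,6]); enqueue [4,5]
  #8 pop 0: in=[-5,6] → [-4,3] (no change)
  #9 pop 4: in=[-6,6] → [-6,6] (no change)
  #10 pop 5: in=[-6,6] → [-5,6] (no change)

Fixpoint:
  val[0] = [-4,3]
  val[1] = [-6,6]
  val[2] = [3,6]
  val[3] = [-6,-1]
  val[4] = [-6,6]
  val[5] = [-5,6]

10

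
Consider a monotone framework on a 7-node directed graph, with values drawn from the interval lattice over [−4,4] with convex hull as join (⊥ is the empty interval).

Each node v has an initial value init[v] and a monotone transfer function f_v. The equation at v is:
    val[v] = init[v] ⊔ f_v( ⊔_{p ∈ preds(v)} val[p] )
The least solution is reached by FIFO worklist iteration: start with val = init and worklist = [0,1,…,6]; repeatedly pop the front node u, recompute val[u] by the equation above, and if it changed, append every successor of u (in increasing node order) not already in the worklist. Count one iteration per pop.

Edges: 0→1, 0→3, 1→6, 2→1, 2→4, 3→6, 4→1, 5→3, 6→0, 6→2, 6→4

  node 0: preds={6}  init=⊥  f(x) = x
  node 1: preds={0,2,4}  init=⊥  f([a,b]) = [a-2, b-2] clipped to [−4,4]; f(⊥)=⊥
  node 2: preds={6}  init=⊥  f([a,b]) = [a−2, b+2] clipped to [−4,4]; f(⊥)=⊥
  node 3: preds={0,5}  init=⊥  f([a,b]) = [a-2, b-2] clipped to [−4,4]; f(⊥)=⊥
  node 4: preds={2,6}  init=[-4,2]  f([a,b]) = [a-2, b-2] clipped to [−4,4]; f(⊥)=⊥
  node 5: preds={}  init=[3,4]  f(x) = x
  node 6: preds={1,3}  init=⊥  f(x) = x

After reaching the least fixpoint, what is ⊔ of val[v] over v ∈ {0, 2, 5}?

[-4,4]

Trace (13 dequeues):
  [1] u=0 | in ⊥ | out ⊥ | ==
  [2] u=1 | in [-4,2] | out [-4,0] | prev ⊥ | push {}
  [3] u=2 | in ⊥ | out ⊥ | ==
  [4] u=3 | in [3,4] | out [1,2] | prev ⊥ | push {}
  [5] u=4 | in ⊥ | out [-4,2] | ==
  [6] u=5 | in ⊥ | out [3,4] | ==
  [7] u=6 | in [-4,2] | out [-4,2] | prev ⊥ | push {0,2,4}
  [8] u=0 | in [-4,2] | out [-4,2] | prev ⊥ | push {1,3}
  [9] u=2 | in [-4,2] | out [-4,4] | prev ⊥ | push {}
  [10] u=4 | in [-4,4] | out [-4,2] | ==
  [11] u=1 | in [-4,4] | out [-4,2] | prev [-4,0] | push {6}
  [12] u=3 | in [-4,4] | out [-4,2] | prev [1,2] | push {}
  [13] u=6 | in [-4,2] | out [-4,2] | ==

Converged values:
  [0] [-4,2]
  [1] [-4,2]
  [2] [-4,4]
  [3] [-4,2]
  [4] [-4,2]
  [5] [3,4]
  [6] [-4,2]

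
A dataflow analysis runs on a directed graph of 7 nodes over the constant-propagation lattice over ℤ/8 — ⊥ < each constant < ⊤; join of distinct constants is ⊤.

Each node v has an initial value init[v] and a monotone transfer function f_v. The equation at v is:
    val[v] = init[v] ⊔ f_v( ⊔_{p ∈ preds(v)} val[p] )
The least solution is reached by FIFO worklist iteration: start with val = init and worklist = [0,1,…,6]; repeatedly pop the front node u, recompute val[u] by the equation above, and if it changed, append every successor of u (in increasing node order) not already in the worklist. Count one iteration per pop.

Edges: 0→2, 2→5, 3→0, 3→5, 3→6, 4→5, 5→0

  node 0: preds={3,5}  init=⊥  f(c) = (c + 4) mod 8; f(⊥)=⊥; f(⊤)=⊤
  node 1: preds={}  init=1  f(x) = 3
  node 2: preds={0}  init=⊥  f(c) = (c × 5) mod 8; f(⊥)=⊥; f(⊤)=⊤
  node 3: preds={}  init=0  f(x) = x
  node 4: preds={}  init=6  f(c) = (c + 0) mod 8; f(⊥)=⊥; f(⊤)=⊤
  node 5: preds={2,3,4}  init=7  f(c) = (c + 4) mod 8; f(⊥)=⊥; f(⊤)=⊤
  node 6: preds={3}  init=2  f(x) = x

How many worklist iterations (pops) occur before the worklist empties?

Worklist (8 pops):
  #1 pop 0: in=⊤ → ⊤ (was ⊥); enqueue []
  #2 pop 1: in=⊥ → ⊤ (was 1); enqueue []
  #3 pop 2: in=⊤ → ⊤ (was ⊥); enqueue []
  #4 pop 3: in=⊥ → 0 (no change)
  #5 pop 4: in=⊥ → 6 (no change)
  #6 pop 5: in=⊤ → ⊤ (was 7); enqueue [0]
  #7 pop 6: in=0 → ⊤ (was 2); enqueue []
  #8 pop 0: in=⊤ → ⊤ (no change)

Fixpoint:
  val[0] = ⊤
  val[1] = ⊤
  val[2] = ⊤
  val[3] = 0
  val[4] = 6
  val[5] = ⊤
  val[6] = ⊤

8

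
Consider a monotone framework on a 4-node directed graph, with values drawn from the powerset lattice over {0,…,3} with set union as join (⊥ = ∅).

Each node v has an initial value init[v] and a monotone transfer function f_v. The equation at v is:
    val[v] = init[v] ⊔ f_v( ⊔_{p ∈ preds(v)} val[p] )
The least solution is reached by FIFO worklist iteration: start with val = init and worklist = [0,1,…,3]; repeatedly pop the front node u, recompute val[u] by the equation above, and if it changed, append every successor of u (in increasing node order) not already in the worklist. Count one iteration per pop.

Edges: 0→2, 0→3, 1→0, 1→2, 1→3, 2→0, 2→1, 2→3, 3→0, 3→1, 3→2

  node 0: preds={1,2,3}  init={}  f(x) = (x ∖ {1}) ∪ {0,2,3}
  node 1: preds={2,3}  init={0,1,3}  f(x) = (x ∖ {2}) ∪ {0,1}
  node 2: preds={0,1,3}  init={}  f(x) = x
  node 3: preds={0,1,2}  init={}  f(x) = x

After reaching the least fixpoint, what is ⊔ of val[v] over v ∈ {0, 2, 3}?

{0,1,2,3}

Trace (7 dequeues):
  [1] u=0 | in {0,1,3} | out {0,2,3} | prev {} | push {}
  [2] u=1 | in {} | out {0,1,3} | ==
  [3] u=2 | in {0,1,2,3} | out {0,1,2,3} | prev {} | push {0,1}
  [4] u=3 | in {0,1,2,3} | out {0,1,2,3} | prev {} | push {2}
  [5] u=0 | in {0,1,2,3} | out {0,2,3} | ==
  [6] u=1 | in {0,1,2,3} | out {0,1,3} | ==
  [7] u=2 | in {0,1,2,3} | out {0,1,2,3} | ==

Converged values:
  [0] {0,2,3}
  [1] {0,1,3}
  [2] {0,1,2,3}
  [3] {0,1,2,3}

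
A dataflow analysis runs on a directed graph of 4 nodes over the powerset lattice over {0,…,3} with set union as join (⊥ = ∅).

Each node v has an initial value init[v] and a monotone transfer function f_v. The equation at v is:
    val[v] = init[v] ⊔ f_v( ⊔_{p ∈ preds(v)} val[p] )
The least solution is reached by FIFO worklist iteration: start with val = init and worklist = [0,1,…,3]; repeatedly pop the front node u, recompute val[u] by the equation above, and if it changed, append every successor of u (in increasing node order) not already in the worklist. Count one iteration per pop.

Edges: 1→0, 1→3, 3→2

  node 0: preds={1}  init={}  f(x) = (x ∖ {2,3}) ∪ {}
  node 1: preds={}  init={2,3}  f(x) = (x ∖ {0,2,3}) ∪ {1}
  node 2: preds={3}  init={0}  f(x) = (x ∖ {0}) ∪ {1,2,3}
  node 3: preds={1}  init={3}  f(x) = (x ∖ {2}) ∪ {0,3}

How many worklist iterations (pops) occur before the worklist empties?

Trace (6 dequeues):
  [1] u=0 | in {2,3} | out {} | ==
  [2] u=1 | in {} | out {1,2,3} | prev {2,3} | push {0}
  [3] u=2 | in {3} | out {0,1,2,3} | prev {0} | push {}
  [4] u=3 | in {1,2,3} | out {0,1,3} | prev {3} | push {2}
  [5] u=0 | in {1,2,3} | out {1} | prev {} | push {}
  [6] u=2 | in {0,1,3} | out {0,1,2,3} | ==

Converged values:
  [0] {1}
  [1] {1,2,3}
  [2] {0,1,2,3}
  [3] {0,1,3}

6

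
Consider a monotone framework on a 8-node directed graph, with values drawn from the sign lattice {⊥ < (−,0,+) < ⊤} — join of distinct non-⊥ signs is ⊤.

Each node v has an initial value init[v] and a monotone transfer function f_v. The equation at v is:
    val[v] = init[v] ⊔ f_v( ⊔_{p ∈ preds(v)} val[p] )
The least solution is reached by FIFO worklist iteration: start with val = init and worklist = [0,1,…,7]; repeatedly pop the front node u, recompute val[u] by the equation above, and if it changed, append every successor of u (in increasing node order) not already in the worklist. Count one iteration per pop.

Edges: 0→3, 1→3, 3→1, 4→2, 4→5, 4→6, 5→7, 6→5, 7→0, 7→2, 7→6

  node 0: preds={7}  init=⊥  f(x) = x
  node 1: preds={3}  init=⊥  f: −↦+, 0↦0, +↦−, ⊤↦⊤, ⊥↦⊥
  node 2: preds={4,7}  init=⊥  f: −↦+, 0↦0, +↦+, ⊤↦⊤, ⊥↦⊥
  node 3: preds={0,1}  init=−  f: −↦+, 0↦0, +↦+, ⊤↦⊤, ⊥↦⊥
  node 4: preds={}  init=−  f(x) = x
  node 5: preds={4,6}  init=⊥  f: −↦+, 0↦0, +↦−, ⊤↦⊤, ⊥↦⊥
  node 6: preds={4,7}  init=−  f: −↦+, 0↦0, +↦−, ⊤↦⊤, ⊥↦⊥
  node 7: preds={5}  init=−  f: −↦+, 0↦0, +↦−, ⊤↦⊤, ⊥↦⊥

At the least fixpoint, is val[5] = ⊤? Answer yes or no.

yes

Trace (16 dequeues):
  [1] u=0 | in − | out − | prev ⊥ | push {}
  [2] u=1 | in − | out + | prev ⊥ | push {}
  [3] u=2 | in − | out + | prev ⊥ | push {}
  [4] u=3 | in ⊤ | out ⊤ | prev − | push {1}
  [5] u=4 | in ⊥ | out − | ==
  [6] u=5 | in − | out + | prev ⊥ | push {}
  [7] u=6 | in − | out ⊤ | prev − | push {5}
  [8] u=7 | in + | out − | ==
  [9] u=1 | in ⊤ | out ⊤ | prev + | push {3}
  [10] u=5 | in ⊤ | out ⊤ | prev + | push {7}
  [11] u=3 | in ⊤ | out ⊤ | ==
  [12] u=7 | in ⊤ | out ⊤ | prev − | push {0,2,6}
  [13] u=0 | in ⊤ | out ⊤ | prev − | push {3}
  [14] u=2 | in ⊤ | out ⊤ | prev + | push {}
  [15] u=6 | in ⊤ | out ⊤ | ==
  [16] u=3 | in ⊤ | out ⊤ | ==

Converged values:
  [0] ⊤
  [1] ⊤
  [2] ⊤
  [3] ⊤
  [4] −
  [5] ⊤
  [6] ⊤
  [7] ⊤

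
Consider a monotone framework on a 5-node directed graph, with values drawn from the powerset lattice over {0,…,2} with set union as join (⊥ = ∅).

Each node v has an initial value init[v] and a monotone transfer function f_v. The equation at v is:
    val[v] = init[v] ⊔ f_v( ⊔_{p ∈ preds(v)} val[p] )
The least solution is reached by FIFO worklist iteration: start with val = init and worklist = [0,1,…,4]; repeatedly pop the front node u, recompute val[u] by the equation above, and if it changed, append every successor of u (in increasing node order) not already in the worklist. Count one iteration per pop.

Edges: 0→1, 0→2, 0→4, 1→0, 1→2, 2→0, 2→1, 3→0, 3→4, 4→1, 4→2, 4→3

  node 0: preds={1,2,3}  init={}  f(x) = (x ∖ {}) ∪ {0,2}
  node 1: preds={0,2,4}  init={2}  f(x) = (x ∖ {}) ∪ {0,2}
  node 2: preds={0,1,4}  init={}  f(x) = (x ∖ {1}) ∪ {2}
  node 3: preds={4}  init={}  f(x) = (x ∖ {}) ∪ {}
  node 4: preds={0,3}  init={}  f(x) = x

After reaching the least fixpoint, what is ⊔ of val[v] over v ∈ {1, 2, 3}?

Trace (11 dequeues):
  [1] u=0 | in {2} | out {0,2} | prev {} | push {}
  [2] u=1 | in {0,2} | out {0,2} | prev {2} | push {0}
  [3] u=2 | in {0,2} | out {0,2} | prev {} | push {1}
  [4] u=3 | in {} | out {} | ==
  [5] u=4 | in {0,2} | out {0,2} | prev {} | push {2,3}
  [6] u=0 | in {0,2} | out {0,2} | ==
  [7] u=1 | in {0,2} | out {0,2} | ==
  [8] u=2 | in {0,2} | out {0,2} | ==
  [9] u=3 | in {0,2} | out {0,2} | prev {} | push {0,4}
  [10] u=0 | in {0,2} | out {0,2} | ==
  [11] u=4 | in {0,2} | out {0,2} | ==

Converged values:
  [0] {0,2}
  [1] {0,2}
  [2] {0,2}
  [3] {0,2}
  [4] {0,2}

{0,2}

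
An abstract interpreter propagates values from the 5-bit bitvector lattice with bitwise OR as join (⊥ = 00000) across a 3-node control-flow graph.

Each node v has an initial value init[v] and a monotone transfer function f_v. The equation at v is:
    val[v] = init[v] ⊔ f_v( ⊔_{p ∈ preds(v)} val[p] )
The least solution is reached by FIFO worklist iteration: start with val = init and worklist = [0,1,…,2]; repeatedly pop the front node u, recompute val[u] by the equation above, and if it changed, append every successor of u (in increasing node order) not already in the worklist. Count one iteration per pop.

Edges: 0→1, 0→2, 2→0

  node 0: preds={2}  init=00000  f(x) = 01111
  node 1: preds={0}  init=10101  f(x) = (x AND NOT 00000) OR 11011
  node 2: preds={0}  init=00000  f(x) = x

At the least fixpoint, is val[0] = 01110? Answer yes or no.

Worklist (4 pops):
  #1 pop 0: in=00000 → 01111 (was 00000); enqueue []
  #2 pop 1: in=01111 → 11111 (was 10101); enqueue []
  #3 pop 2: in=01111 → 01111 (was 00000); enqueue [0]
  #4 pop 0: in=01111 → 01111 (no change)

Fixpoint:
  val[0] = 01111
  val[1] = 11111
  val[2] = 01111

no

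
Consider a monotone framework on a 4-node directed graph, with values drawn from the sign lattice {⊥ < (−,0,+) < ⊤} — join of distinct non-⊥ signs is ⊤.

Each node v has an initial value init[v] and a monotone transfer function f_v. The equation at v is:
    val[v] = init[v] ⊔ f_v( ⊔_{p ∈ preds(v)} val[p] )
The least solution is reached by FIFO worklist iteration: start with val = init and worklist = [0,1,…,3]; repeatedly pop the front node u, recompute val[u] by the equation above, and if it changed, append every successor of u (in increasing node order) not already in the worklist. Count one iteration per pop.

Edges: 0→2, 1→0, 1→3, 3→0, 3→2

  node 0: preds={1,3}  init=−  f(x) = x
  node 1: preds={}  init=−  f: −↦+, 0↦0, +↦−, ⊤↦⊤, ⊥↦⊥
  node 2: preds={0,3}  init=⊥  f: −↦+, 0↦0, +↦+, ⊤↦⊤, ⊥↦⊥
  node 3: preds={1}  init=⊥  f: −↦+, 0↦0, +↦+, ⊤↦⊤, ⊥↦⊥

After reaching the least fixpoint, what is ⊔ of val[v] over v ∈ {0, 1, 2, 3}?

Iteration log — 6 steps:
  step 1. node 0  ⊔preds=−  new=−  stable
  step 2. node 1  ⊔preds=⊥  new=−  stable
  step 3. node 2  ⊔preds=−  new=+  old=⊥  +wl: 
  step 4. node 3  ⊔preds=−  new=+  old=⊥  +wl: 0,2
  step 5. node 0  ⊔preds=⊤  new=⊤  old=−  +wl: 
  step 6. node 2  ⊔preds=⊤  new=⊤  old=+  +wl: 

Least fixpoint reached:
  node 0: ⊤
  node 1: −
  node 2: ⊤
  node 3: +

⊤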